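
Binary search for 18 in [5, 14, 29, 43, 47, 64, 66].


Step 1: lo=0, hi=6, mid=3, val=43
Step 2: lo=0, hi=2, mid=1, val=14
Step 3: lo=2, hi=2, mid=2, val=29

Not found


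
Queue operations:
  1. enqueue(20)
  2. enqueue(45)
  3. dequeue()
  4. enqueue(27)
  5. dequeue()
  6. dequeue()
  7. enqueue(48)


enqueue(20) -> [20]
enqueue(45) -> [20, 45]
dequeue()->20, [45]
enqueue(27) -> [45, 27]
dequeue()->45, [27]
dequeue()->27, []
enqueue(48) -> [48]

Final queue: [48]


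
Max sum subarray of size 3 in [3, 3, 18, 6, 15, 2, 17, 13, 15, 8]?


[0:3]: 24
[1:4]: 27
[2:5]: 39
[3:6]: 23
[4:7]: 34
[5:8]: 32
[6:9]: 45
[7:10]: 36

Max: 45 at [6:9]


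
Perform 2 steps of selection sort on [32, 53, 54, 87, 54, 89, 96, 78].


Initial: [32, 53, 54, 87, 54, 89, 96, 78]
Step 1: min=32 at 0
  Swap: [32, 53, 54, 87, 54, 89, 96, 78]
Step 2: min=53 at 1
  Swap: [32, 53, 54, 87, 54, 89, 96, 78]

After 2 steps: [32, 53, 54, 87, 54, 89, 96, 78]


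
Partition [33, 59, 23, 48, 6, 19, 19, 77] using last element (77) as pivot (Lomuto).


Pivot: 77
  33 <= 77: advance i (no swap)
  59 <= 77: advance i (no swap)
  23 <= 77: advance i (no swap)
  48 <= 77: advance i (no swap)
  6 <= 77: advance i (no swap)
  19 <= 77: advance i (no swap)
  19 <= 77: advance i (no swap)
Place pivot at 7: [33, 59, 23, 48, 6, 19, 19, 77]

Partitioned: [33, 59, 23, 48, 6, 19, 19, 77]


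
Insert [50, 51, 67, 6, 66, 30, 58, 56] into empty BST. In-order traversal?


Insert 50: root
Insert 51: R from 50
Insert 67: R from 50 -> R from 51
Insert 6: L from 50
Insert 66: R from 50 -> R from 51 -> L from 67
Insert 30: L from 50 -> R from 6
Insert 58: R from 50 -> R from 51 -> L from 67 -> L from 66
Insert 56: R from 50 -> R from 51 -> L from 67 -> L from 66 -> L from 58

In-order: [6, 30, 50, 51, 56, 58, 66, 67]


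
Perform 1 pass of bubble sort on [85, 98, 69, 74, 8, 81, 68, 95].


Initial: [85, 98, 69, 74, 8, 81, 68, 95]
Pass 1: [85, 69, 74, 8, 81, 68, 95, 98] (6 swaps)

After 1 pass: [85, 69, 74, 8, 81, 68, 95, 98]


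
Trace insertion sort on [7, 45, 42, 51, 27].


Initial: [7, 45, 42, 51, 27]
Insert 45: [7, 45, 42, 51, 27]
Insert 42: [7, 42, 45, 51, 27]
Insert 51: [7, 42, 45, 51, 27]
Insert 27: [7, 27, 42, 45, 51]

Sorted: [7, 27, 42, 45, 51]


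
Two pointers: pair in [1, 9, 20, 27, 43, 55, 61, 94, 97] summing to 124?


lo=0(1)+hi=8(97)=98
lo=1(9)+hi=8(97)=106
lo=2(20)+hi=8(97)=117
lo=3(27)+hi=8(97)=124

Yes: 27+97=124


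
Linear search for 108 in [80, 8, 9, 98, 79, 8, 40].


i=0: 80!=108
i=1: 8!=108
i=2: 9!=108
i=3: 98!=108
i=4: 79!=108
i=5: 8!=108
i=6: 40!=108

Not found, 7 comps


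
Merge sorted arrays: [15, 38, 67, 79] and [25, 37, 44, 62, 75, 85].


Take 15 from A
Take 25 from B
Take 37 from B
Take 38 from A
Take 44 from B
Take 62 from B
Take 67 from A
Take 75 from B
Take 79 from A

Merged: [15, 25, 37, 38, 44, 62, 67, 75, 79, 85]


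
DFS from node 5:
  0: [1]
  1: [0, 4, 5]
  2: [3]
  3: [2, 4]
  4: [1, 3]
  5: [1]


Visit 5, push [1]
Visit 1, push [4, 0]
Visit 0, push []
Visit 4, push [3]
Visit 3, push [2]
Visit 2, push []

DFS order: [5, 1, 0, 4, 3, 2]


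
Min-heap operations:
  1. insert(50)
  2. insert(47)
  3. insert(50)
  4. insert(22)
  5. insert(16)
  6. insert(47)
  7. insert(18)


insert(50) -> [50]
insert(47) -> [47, 50]
insert(50) -> [47, 50, 50]
insert(22) -> [22, 47, 50, 50]
insert(16) -> [16, 22, 50, 50, 47]
insert(47) -> [16, 22, 47, 50, 47, 50]
insert(18) -> [16, 22, 18, 50, 47, 50, 47]

Final heap: [16, 22, 18, 50, 47, 50, 47]


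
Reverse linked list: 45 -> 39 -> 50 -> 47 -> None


Step 1: curr=45, set curr.next=prev(None) | reversed so far: 45
Step 2: curr=39, set curr.next=prev(45) | reversed so far: 39 -> 45
Step 3: curr=50, set curr.next=prev(39) | reversed so far: 50 -> 39 -> 45
Step 4: curr=47, set curr.next=prev(50) | reversed so far: 47 -> 50 -> 39 -> 45

47 -> 50 -> 39 -> 45 -> None


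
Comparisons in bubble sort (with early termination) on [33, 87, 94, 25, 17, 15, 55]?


Algorithm: bubble sort (with early termination)
Input: [33, 87, 94, 25, 17, 15, 55]
Sorted: [15, 17, 25, 33, 55, 87, 94]

21


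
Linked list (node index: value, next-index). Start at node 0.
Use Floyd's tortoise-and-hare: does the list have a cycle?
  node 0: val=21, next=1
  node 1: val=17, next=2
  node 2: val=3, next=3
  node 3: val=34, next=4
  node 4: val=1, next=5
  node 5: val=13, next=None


Floyd's tortoise (slow, +1) and hare (fast, +2):
  init: slow=0, fast=0
  step 1: slow=1, fast=2
  step 2: slow=2, fast=4
  step 3: fast 4->5->None, no cycle

Cycle: no


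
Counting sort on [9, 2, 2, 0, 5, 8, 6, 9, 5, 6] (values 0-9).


Input: [9, 2, 2, 0, 5, 8, 6, 9, 5, 6]
Counts: [1, 0, 2, 0, 0, 2, 2, 0, 1, 2]

Sorted: [0, 2, 2, 5, 5, 6, 6, 8, 9, 9]


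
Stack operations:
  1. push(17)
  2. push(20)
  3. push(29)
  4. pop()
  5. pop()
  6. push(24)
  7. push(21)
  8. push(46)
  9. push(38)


push(17) -> [17]
push(20) -> [17, 20]
push(29) -> [17, 20, 29]
pop()->29, [17, 20]
pop()->20, [17]
push(24) -> [17, 24]
push(21) -> [17, 24, 21]
push(46) -> [17, 24, 21, 46]
push(38) -> [17, 24, 21, 46, 38]

Final stack: [17, 24, 21, 46, 38]


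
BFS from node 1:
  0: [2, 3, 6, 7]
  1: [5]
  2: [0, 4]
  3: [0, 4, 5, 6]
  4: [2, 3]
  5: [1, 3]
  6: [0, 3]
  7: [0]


Visit 1, enqueue [5]
Visit 5, enqueue [3]
Visit 3, enqueue [0, 4, 6]
Visit 0, enqueue [2, 7]
Visit 4, enqueue []
Visit 6, enqueue []
Visit 2, enqueue []
Visit 7, enqueue []

BFS order: [1, 5, 3, 0, 4, 6, 2, 7]


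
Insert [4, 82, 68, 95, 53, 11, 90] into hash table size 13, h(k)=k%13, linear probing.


Insert 4: h=4 -> slot 4
Insert 82: h=4, 1 probes -> slot 5
Insert 68: h=3 -> slot 3
Insert 95: h=4, 2 probes -> slot 6
Insert 53: h=1 -> slot 1
Insert 11: h=11 -> slot 11
Insert 90: h=12 -> slot 12

Table: [None, 53, None, 68, 4, 82, 95, None, None, None, None, 11, 90]


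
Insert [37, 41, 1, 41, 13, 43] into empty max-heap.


Insert 37: [37]
Insert 41: [41, 37]
Insert 1: [41, 37, 1]
Insert 41: [41, 41, 1, 37]
Insert 13: [41, 41, 1, 37, 13]
Insert 43: [43, 41, 41, 37, 13, 1]

Final heap: [43, 41, 41, 37, 13, 1]


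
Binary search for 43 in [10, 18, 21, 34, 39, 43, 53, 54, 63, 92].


Step 1: lo=0, hi=9, mid=4, val=39
Step 2: lo=5, hi=9, mid=7, val=54
Step 3: lo=5, hi=6, mid=5, val=43

Found at index 5


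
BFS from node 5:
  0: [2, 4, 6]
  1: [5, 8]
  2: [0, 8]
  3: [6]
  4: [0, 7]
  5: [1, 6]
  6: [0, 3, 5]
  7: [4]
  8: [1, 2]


Visit 5, enqueue [1, 6]
Visit 1, enqueue [8]
Visit 6, enqueue [0, 3]
Visit 8, enqueue [2]
Visit 0, enqueue [4]
Visit 3, enqueue []
Visit 2, enqueue []
Visit 4, enqueue [7]
Visit 7, enqueue []

BFS order: [5, 1, 6, 8, 0, 3, 2, 4, 7]


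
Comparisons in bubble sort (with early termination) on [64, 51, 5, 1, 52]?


Algorithm: bubble sort (with early termination)
Input: [64, 51, 5, 1, 52]
Sorted: [1, 5, 51, 52, 64]

10


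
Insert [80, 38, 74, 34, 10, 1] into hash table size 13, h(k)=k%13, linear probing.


Insert 80: h=2 -> slot 2
Insert 38: h=12 -> slot 12
Insert 74: h=9 -> slot 9
Insert 34: h=8 -> slot 8
Insert 10: h=10 -> slot 10
Insert 1: h=1 -> slot 1

Table: [None, 1, 80, None, None, None, None, None, 34, 74, 10, None, 38]


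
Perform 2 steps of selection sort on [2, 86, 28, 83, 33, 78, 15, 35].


Initial: [2, 86, 28, 83, 33, 78, 15, 35]
Step 1: min=2 at 0
  Swap: [2, 86, 28, 83, 33, 78, 15, 35]
Step 2: min=15 at 6
  Swap: [2, 15, 28, 83, 33, 78, 86, 35]

After 2 steps: [2, 15, 28, 83, 33, 78, 86, 35]


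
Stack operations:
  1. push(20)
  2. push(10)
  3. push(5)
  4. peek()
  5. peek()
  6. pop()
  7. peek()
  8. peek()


push(20) -> [20]
push(10) -> [20, 10]
push(5) -> [20, 10, 5]
peek()->5
peek()->5
pop()->5, [20, 10]
peek()->10
peek()->10

Final stack: [20, 10]


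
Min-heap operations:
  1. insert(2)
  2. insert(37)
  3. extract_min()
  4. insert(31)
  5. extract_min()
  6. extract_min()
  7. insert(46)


insert(2) -> [2]
insert(37) -> [2, 37]
extract_min()->2, [37]
insert(31) -> [31, 37]
extract_min()->31, [37]
extract_min()->37, []
insert(46) -> [46]

Final heap: [46]


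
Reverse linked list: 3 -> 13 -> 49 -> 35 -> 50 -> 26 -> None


Step 1: curr=3, set curr.next=prev(None) | reversed so far: 3
Step 2: curr=13, set curr.next=prev(3) | reversed so far: 13 -> 3
Step 3: curr=49, set curr.next=prev(13) | reversed so far: 49 -> 13 -> 3
Step 4: curr=35, set curr.next=prev(49) | reversed so far: 35 -> 49 -> 13 -> 3
Step 5: curr=50, set curr.next=prev(35) | reversed so far: 50 -> 35 -> 49 -> 13 -> 3
Step 6: curr=26, set curr.next=prev(50) | reversed so far: 26 -> 50 -> 35 -> 49 -> 13 -> 3

26 -> 50 -> 35 -> 49 -> 13 -> 3 -> None


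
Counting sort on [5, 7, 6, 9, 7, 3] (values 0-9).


Input: [5, 7, 6, 9, 7, 3]
Counts: [0, 0, 0, 1, 0, 1, 1, 2, 0, 1]

Sorted: [3, 5, 6, 7, 7, 9]


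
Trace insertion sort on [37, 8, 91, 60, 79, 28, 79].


Initial: [37, 8, 91, 60, 79, 28, 79]
Insert 8: [8, 37, 91, 60, 79, 28, 79]
Insert 91: [8, 37, 91, 60, 79, 28, 79]
Insert 60: [8, 37, 60, 91, 79, 28, 79]
Insert 79: [8, 37, 60, 79, 91, 28, 79]
Insert 28: [8, 28, 37, 60, 79, 91, 79]
Insert 79: [8, 28, 37, 60, 79, 79, 91]

Sorted: [8, 28, 37, 60, 79, 79, 91]


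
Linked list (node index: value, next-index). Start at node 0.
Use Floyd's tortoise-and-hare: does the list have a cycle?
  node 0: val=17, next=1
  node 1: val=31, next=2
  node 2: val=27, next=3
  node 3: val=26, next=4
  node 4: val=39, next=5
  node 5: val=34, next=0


Floyd's tortoise (slow, +1) and hare (fast, +2):
  init: slow=0, fast=0
  step 1: slow=1, fast=2
  step 2: slow=2, fast=4
  step 3: slow=3, fast=0
  step 4: slow=4, fast=2
  step 5: slow=5, fast=4
  step 6: slow=0, fast=0
  slow == fast at node 0: cycle detected

Cycle: yes


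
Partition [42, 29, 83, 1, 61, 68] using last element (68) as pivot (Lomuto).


Pivot: 68
  42 <= 68: advance i (no swap)
  29 <= 68: advance i (no swap)
  1 <= 68: swap -> [42, 29, 1, 83, 61, 68]
  61 <= 68: swap -> [42, 29, 1, 61, 83, 68]
Place pivot at 4: [42, 29, 1, 61, 68, 83]

Partitioned: [42, 29, 1, 61, 68, 83]


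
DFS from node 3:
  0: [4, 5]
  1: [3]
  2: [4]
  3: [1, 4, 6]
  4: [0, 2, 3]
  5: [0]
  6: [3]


Visit 3, push [6, 4, 1]
Visit 1, push []
Visit 4, push [2, 0]
Visit 0, push [5]
Visit 5, push []
Visit 2, push []
Visit 6, push []

DFS order: [3, 1, 4, 0, 5, 2, 6]


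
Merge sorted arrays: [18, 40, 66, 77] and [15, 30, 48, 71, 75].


Take 15 from B
Take 18 from A
Take 30 from B
Take 40 from A
Take 48 from B
Take 66 from A
Take 71 from B
Take 75 from B

Merged: [15, 18, 30, 40, 48, 66, 71, 75, 77]


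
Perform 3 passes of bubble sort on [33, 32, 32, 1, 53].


Initial: [33, 32, 32, 1, 53]
Pass 1: [32, 32, 1, 33, 53] (3 swaps)
Pass 2: [32, 1, 32, 33, 53] (1 swaps)
Pass 3: [1, 32, 32, 33, 53] (1 swaps)

After 3 passes: [1, 32, 32, 33, 53]


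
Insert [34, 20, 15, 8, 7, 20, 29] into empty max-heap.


Insert 34: [34]
Insert 20: [34, 20]
Insert 15: [34, 20, 15]
Insert 8: [34, 20, 15, 8]
Insert 7: [34, 20, 15, 8, 7]
Insert 20: [34, 20, 20, 8, 7, 15]
Insert 29: [34, 20, 29, 8, 7, 15, 20]

Final heap: [34, 20, 29, 8, 7, 15, 20]


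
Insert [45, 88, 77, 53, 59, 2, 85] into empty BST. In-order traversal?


Insert 45: root
Insert 88: R from 45
Insert 77: R from 45 -> L from 88
Insert 53: R from 45 -> L from 88 -> L from 77
Insert 59: R from 45 -> L from 88 -> L from 77 -> R from 53
Insert 2: L from 45
Insert 85: R from 45 -> L from 88 -> R from 77

In-order: [2, 45, 53, 59, 77, 85, 88]


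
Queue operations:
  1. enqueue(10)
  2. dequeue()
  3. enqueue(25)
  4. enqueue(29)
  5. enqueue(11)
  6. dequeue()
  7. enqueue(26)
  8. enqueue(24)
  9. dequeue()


enqueue(10) -> [10]
dequeue()->10, []
enqueue(25) -> [25]
enqueue(29) -> [25, 29]
enqueue(11) -> [25, 29, 11]
dequeue()->25, [29, 11]
enqueue(26) -> [29, 11, 26]
enqueue(24) -> [29, 11, 26, 24]
dequeue()->29, [11, 26, 24]

Final queue: [11, 26, 24]


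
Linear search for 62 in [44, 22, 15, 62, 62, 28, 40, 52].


i=0: 44!=62
i=1: 22!=62
i=2: 15!=62
i=3: 62==62 found!

Found at 3, 4 comps


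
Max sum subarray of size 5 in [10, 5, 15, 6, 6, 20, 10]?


[0:5]: 42
[1:6]: 52
[2:7]: 57

Max: 57 at [2:7]


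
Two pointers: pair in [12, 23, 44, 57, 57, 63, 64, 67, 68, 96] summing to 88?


lo=0(12)+hi=9(96)=108
lo=0(12)+hi=8(68)=80
lo=1(23)+hi=8(68)=91
lo=1(23)+hi=7(67)=90
lo=1(23)+hi=6(64)=87
lo=2(44)+hi=6(64)=108
lo=2(44)+hi=5(63)=107
lo=2(44)+hi=4(57)=101
lo=2(44)+hi=3(57)=101

No pair found


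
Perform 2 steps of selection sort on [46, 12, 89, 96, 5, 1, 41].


Initial: [46, 12, 89, 96, 5, 1, 41]
Step 1: min=1 at 5
  Swap: [1, 12, 89, 96, 5, 46, 41]
Step 2: min=5 at 4
  Swap: [1, 5, 89, 96, 12, 46, 41]

After 2 steps: [1, 5, 89, 96, 12, 46, 41]


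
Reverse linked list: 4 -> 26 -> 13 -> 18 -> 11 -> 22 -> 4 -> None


Step 1: curr=4, set curr.next=prev(None) | reversed so far: 4
Step 2: curr=26, set curr.next=prev(4) | reversed so far: 26 -> 4
Step 3: curr=13, set curr.next=prev(26) | reversed so far: 13 -> 26 -> 4
Step 4: curr=18, set curr.next=prev(13) | reversed so far: 18 -> 13 -> 26 -> 4
Step 5: curr=11, set curr.next=prev(18) | reversed so far: 11 -> 18 -> 13 -> 26 -> 4
Step 6: curr=22, set curr.next=prev(11) | reversed so far: 22 -> 11 -> 18 -> 13 -> 26 -> 4
Step 7: curr=4, set curr.next=prev(22) | reversed so far: 4 -> 22 -> 11 -> 18 -> 13 -> 26 -> 4

4 -> 22 -> 11 -> 18 -> 13 -> 26 -> 4 -> None


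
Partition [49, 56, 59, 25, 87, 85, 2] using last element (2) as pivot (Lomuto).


Pivot: 2
Place pivot at 0: [2, 56, 59, 25, 87, 85, 49]

Partitioned: [2, 56, 59, 25, 87, 85, 49]


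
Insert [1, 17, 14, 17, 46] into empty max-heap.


Insert 1: [1]
Insert 17: [17, 1]
Insert 14: [17, 1, 14]
Insert 17: [17, 17, 14, 1]
Insert 46: [46, 17, 14, 1, 17]

Final heap: [46, 17, 14, 1, 17]


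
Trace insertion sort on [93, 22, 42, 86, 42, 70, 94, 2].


Initial: [93, 22, 42, 86, 42, 70, 94, 2]
Insert 22: [22, 93, 42, 86, 42, 70, 94, 2]
Insert 42: [22, 42, 93, 86, 42, 70, 94, 2]
Insert 86: [22, 42, 86, 93, 42, 70, 94, 2]
Insert 42: [22, 42, 42, 86, 93, 70, 94, 2]
Insert 70: [22, 42, 42, 70, 86, 93, 94, 2]
Insert 94: [22, 42, 42, 70, 86, 93, 94, 2]
Insert 2: [2, 22, 42, 42, 70, 86, 93, 94]

Sorted: [2, 22, 42, 42, 70, 86, 93, 94]


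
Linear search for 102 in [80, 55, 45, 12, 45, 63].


i=0: 80!=102
i=1: 55!=102
i=2: 45!=102
i=3: 12!=102
i=4: 45!=102
i=5: 63!=102

Not found, 6 comps


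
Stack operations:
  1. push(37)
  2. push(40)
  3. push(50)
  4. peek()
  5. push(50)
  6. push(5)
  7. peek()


push(37) -> [37]
push(40) -> [37, 40]
push(50) -> [37, 40, 50]
peek()->50
push(50) -> [37, 40, 50, 50]
push(5) -> [37, 40, 50, 50, 5]
peek()->5

Final stack: [37, 40, 50, 50, 5]


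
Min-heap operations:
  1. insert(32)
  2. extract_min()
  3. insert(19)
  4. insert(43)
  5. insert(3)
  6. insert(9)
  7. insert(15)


insert(32) -> [32]
extract_min()->32, []
insert(19) -> [19]
insert(43) -> [19, 43]
insert(3) -> [3, 43, 19]
insert(9) -> [3, 9, 19, 43]
insert(15) -> [3, 9, 19, 43, 15]

Final heap: [3, 9, 19, 43, 15]


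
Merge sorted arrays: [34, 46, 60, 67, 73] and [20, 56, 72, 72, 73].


Take 20 from B
Take 34 from A
Take 46 from A
Take 56 from B
Take 60 from A
Take 67 from A
Take 72 from B
Take 72 from B
Take 73 from A

Merged: [20, 34, 46, 56, 60, 67, 72, 72, 73, 73]


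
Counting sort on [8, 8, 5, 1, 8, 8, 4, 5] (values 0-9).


Input: [8, 8, 5, 1, 8, 8, 4, 5]
Counts: [0, 1, 0, 0, 1, 2, 0, 0, 4, 0]

Sorted: [1, 4, 5, 5, 8, 8, 8, 8]


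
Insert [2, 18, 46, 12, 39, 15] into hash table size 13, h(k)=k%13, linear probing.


Insert 2: h=2 -> slot 2
Insert 18: h=5 -> slot 5
Insert 46: h=7 -> slot 7
Insert 12: h=12 -> slot 12
Insert 39: h=0 -> slot 0
Insert 15: h=2, 1 probes -> slot 3

Table: [39, None, 2, 15, None, 18, None, 46, None, None, None, None, 12]


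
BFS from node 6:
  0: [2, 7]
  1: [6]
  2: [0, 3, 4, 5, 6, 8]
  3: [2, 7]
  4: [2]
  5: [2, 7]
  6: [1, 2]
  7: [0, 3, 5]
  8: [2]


Visit 6, enqueue [1, 2]
Visit 1, enqueue []
Visit 2, enqueue [0, 3, 4, 5, 8]
Visit 0, enqueue [7]
Visit 3, enqueue []
Visit 4, enqueue []
Visit 5, enqueue []
Visit 8, enqueue []
Visit 7, enqueue []

BFS order: [6, 1, 2, 0, 3, 4, 5, 8, 7]


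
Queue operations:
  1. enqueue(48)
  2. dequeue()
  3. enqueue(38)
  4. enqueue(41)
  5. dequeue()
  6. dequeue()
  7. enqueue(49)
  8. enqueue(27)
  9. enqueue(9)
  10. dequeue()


enqueue(48) -> [48]
dequeue()->48, []
enqueue(38) -> [38]
enqueue(41) -> [38, 41]
dequeue()->38, [41]
dequeue()->41, []
enqueue(49) -> [49]
enqueue(27) -> [49, 27]
enqueue(9) -> [49, 27, 9]
dequeue()->49, [27, 9]

Final queue: [27, 9]


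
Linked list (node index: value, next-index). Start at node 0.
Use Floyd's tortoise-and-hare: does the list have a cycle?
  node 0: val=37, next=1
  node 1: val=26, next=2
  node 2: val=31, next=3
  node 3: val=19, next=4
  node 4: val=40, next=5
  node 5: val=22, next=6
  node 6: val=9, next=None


Floyd's tortoise (slow, +1) and hare (fast, +2):
  init: slow=0, fast=0
  step 1: slow=1, fast=2
  step 2: slow=2, fast=4
  step 3: slow=3, fast=6
  step 4: fast -> None, no cycle

Cycle: no


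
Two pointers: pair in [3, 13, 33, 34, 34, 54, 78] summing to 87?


lo=0(3)+hi=6(78)=81
lo=1(13)+hi=6(78)=91
lo=1(13)+hi=5(54)=67
lo=2(33)+hi=5(54)=87

Yes: 33+54=87


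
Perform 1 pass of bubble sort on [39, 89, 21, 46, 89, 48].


Initial: [39, 89, 21, 46, 89, 48]
Pass 1: [39, 21, 46, 89, 48, 89] (3 swaps)

After 1 pass: [39, 21, 46, 89, 48, 89]


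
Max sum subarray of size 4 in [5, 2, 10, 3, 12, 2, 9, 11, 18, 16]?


[0:4]: 20
[1:5]: 27
[2:6]: 27
[3:7]: 26
[4:8]: 34
[5:9]: 40
[6:10]: 54

Max: 54 at [6:10]


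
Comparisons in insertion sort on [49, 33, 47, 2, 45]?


Algorithm: insertion sort
Input: [49, 33, 47, 2, 45]
Sorted: [2, 33, 45, 47, 49]

9


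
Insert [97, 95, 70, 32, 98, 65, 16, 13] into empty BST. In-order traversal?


Insert 97: root
Insert 95: L from 97
Insert 70: L from 97 -> L from 95
Insert 32: L from 97 -> L from 95 -> L from 70
Insert 98: R from 97
Insert 65: L from 97 -> L from 95 -> L from 70 -> R from 32
Insert 16: L from 97 -> L from 95 -> L from 70 -> L from 32
Insert 13: L from 97 -> L from 95 -> L from 70 -> L from 32 -> L from 16

In-order: [13, 16, 32, 65, 70, 95, 97, 98]


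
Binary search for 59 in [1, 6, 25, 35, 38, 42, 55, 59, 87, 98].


Step 1: lo=0, hi=9, mid=4, val=38
Step 2: lo=5, hi=9, mid=7, val=59

Found at index 7


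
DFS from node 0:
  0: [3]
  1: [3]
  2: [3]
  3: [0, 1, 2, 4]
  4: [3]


Visit 0, push [3]
Visit 3, push [4, 2, 1]
Visit 1, push []
Visit 2, push []
Visit 4, push []

DFS order: [0, 3, 1, 2, 4]


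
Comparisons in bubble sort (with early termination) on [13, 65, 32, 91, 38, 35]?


Algorithm: bubble sort (with early termination)
Input: [13, 65, 32, 91, 38, 35]
Sorted: [13, 32, 35, 38, 65, 91]

14


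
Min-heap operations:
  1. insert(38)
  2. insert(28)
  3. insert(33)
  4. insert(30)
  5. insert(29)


insert(38) -> [38]
insert(28) -> [28, 38]
insert(33) -> [28, 38, 33]
insert(30) -> [28, 30, 33, 38]
insert(29) -> [28, 29, 33, 38, 30]

Final heap: [28, 29, 33, 38, 30]


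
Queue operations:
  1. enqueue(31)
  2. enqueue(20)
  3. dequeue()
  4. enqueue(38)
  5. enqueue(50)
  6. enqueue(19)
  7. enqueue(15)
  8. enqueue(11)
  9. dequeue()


enqueue(31) -> [31]
enqueue(20) -> [31, 20]
dequeue()->31, [20]
enqueue(38) -> [20, 38]
enqueue(50) -> [20, 38, 50]
enqueue(19) -> [20, 38, 50, 19]
enqueue(15) -> [20, 38, 50, 19, 15]
enqueue(11) -> [20, 38, 50, 19, 15, 11]
dequeue()->20, [38, 50, 19, 15, 11]

Final queue: [38, 50, 19, 15, 11]


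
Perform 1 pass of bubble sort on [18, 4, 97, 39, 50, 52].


Initial: [18, 4, 97, 39, 50, 52]
Pass 1: [4, 18, 39, 50, 52, 97] (4 swaps)

After 1 pass: [4, 18, 39, 50, 52, 97]


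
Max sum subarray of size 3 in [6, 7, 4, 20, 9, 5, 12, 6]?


[0:3]: 17
[1:4]: 31
[2:5]: 33
[3:6]: 34
[4:7]: 26
[5:8]: 23

Max: 34 at [3:6]


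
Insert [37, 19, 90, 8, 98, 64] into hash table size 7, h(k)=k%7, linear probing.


Insert 37: h=2 -> slot 2
Insert 19: h=5 -> slot 5
Insert 90: h=6 -> slot 6
Insert 8: h=1 -> slot 1
Insert 98: h=0 -> slot 0
Insert 64: h=1, 2 probes -> slot 3

Table: [98, 8, 37, 64, None, 19, 90]


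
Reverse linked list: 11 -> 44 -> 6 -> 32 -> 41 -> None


Step 1: curr=11, set curr.next=prev(None) | reversed so far: 11
Step 2: curr=44, set curr.next=prev(11) | reversed so far: 44 -> 11
Step 3: curr=6, set curr.next=prev(44) | reversed so far: 6 -> 44 -> 11
Step 4: curr=32, set curr.next=prev(6) | reversed so far: 32 -> 6 -> 44 -> 11
Step 5: curr=41, set curr.next=prev(32) | reversed so far: 41 -> 32 -> 6 -> 44 -> 11

41 -> 32 -> 6 -> 44 -> 11 -> None


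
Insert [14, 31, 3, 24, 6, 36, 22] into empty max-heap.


Insert 14: [14]
Insert 31: [31, 14]
Insert 3: [31, 14, 3]
Insert 24: [31, 24, 3, 14]
Insert 6: [31, 24, 3, 14, 6]
Insert 36: [36, 24, 31, 14, 6, 3]
Insert 22: [36, 24, 31, 14, 6, 3, 22]

Final heap: [36, 24, 31, 14, 6, 3, 22]


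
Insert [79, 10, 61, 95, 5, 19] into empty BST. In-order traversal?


Insert 79: root
Insert 10: L from 79
Insert 61: L from 79 -> R from 10
Insert 95: R from 79
Insert 5: L from 79 -> L from 10
Insert 19: L from 79 -> R from 10 -> L from 61

In-order: [5, 10, 19, 61, 79, 95]


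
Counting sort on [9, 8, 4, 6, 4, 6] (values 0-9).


Input: [9, 8, 4, 6, 4, 6]
Counts: [0, 0, 0, 0, 2, 0, 2, 0, 1, 1]

Sorted: [4, 4, 6, 6, 8, 9]


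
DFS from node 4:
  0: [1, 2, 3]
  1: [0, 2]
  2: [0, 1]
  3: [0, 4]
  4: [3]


Visit 4, push [3]
Visit 3, push [0]
Visit 0, push [2, 1]
Visit 1, push [2]
Visit 2, push []

DFS order: [4, 3, 0, 1, 2]


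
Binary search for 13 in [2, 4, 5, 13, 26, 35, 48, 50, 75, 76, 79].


Step 1: lo=0, hi=10, mid=5, val=35
Step 2: lo=0, hi=4, mid=2, val=5
Step 3: lo=3, hi=4, mid=3, val=13

Found at index 3


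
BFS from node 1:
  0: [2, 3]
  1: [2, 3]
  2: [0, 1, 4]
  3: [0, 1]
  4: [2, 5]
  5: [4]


Visit 1, enqueue [2, 3]
Visit 2, enqueue [0, 4]
Visit 3, enqueue []
Visit 0, enqueue []
Visit 4, enqueue [5]
Visit 5, enqueue []

BFS order: [1, 2, 3, 0, 4, 5]


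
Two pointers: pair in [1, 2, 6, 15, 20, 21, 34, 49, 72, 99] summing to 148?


lo=0(1)+hi=9(99)=100
lo=1(2)+hi=9(99)=101
lo=2(6)+hi=9(99)=105
lo=3(15)+hi=9(99)=114
lo=4(20)+hi=9(99)=119
lo=5(21)+hi=9(99)=120
lo=6(34)+hi=9(99)=133
lo=7(49)+hi=9(99)=148

Yes: 49+99=148


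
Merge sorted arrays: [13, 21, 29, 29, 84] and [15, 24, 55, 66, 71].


Take 13 from A
Take 15 from B
Take 21 from A
Take 24 from B
Take 29 from A
Take 29 from A
Take 55 from B
Take 66 from B
Take 71 from B

Merged: [13, 15, 21, 24, 29, 29, 55, 66, 71, 84]


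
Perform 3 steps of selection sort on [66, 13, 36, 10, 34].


Initial: [66, 13, 36, 10, 34]
Step 1: min=10 at 3
  Swap: [10, 13, 36, 66, 34]
Step 2: min=13 at 1
  Swap: [10, 13, 36, 66, 34]
Step 3: min=34 at 4
  Swap: [10, 13, 34, 66, 36]

After 3 steps: [10, 13, 34, 66, 36]


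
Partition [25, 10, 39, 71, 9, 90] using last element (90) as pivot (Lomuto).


Pivot: 90
  25 <= 90: advance i (no swap)
  10 <= 90: advance i (no swap)
  39 <= 90: advance i (no swap)
  71 <= 90: advance i (no swap)
  9 <= 90: advance i (no swap)
Place pivot at 5: [25, 10, 39, 71, 9, 90]

Partitioned: [25, 10, 39, 71, 9, 90]


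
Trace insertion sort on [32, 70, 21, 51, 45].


Initial: [32, 70, 21, 51, 45]
Insert 70: [32, 70, 21, 51, 45]
Insert 21: [21, 32, 70, 51, 45]
Insert 51: [21, 32, 51, 70, 45]
Insert 45: [21, 32, 45, 51, 70]

Sorted: [21, 32, 45, 51, 70]


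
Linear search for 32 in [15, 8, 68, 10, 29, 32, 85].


i=0: 15!=32
i=1: 8!=32
i=2: 68!=32
i=3: 10!=32
i=4: 29!=32
i=5: 32==32 found!

Found at 5, 6 comps


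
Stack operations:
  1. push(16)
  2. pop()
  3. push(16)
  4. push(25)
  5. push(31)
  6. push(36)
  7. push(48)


push(16) -> [16]
pop()->16, []
push(16) -> [16]
push(25) -> [16, 25]
push(31) -> [16, 25, 31]
push(36) -> [16, 25, 31, 36]
push(48) -> [16, 25, 31, 36, 48]

Final stack: [16, 25, 31, 36, 48]


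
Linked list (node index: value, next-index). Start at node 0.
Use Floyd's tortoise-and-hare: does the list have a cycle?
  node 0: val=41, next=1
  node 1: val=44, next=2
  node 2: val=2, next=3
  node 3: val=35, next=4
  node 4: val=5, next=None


Floyd's tortoise (slow, +1) and hare (fast, +2):
  init: slow=0, fast=0
  step 1: slow=1, fast=2
  step 2: slow=2, fast=4
  step 3: fast -> None, no cycle

Cycle: no


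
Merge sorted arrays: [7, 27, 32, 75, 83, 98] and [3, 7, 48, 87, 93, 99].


Take 3 from B
Take 7 from A
Take 7 from B
Take 27 from A
Take 32 from A
Take 48 from B
Take 75 from A
Take 83 from A
Take 87 from B
Take 93 from B
Take 98 from A

Merged: [3, 7, 7, 27, 32, 48, 75, 83, 87, 93, 98, 99]


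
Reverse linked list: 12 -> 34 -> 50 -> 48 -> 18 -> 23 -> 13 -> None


Step 1: curr=12, set curr.next=prev(None) | reversed so far: 12
Step 2: curr=34, set curr.next=prev(12) | reversed so far: 34 -> 12
Step 3: curr=50, set curr.next=prev(34) | reversed so far: 50 -> 34 -> 12
Step 4: curr=48, set curr.next=prev(50) | reversed so far: 48 -> 50 -> 34 -> 12
Step 5: curr=18, set curr.next=prev(48) | reversed so far: 18 -> 48 -> 50 -> 34 -> 12
Step 6: curr=23, set curr.next=prev(18) | reversed so far: 23 -> 18 -> 48 -> 50 -> 34 -> 12
Step 7: curr=13, set curr.next=prev(23) | reversed so far: 13 -> 23 -> 18 -> 48 -> 50 -> 34 -> 12

13 -> 23 -> 18 -> 48 -> 50 -> 34 -> 12 -> None


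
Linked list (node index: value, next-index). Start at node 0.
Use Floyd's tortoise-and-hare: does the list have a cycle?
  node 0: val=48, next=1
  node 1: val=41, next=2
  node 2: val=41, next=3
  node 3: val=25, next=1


Floyd's tortoise (slow, +1) and hare (fast, +2):
  init: slow=0, fast=0
  step 1: slow=1, fast=2
  step 2: slow=2, fast=1
  step 3: slow=3, fast=3
  slow == fast at node 3: cycle detected

Cycle: yes


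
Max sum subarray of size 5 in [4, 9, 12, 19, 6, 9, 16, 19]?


[0:5]: 50
[1:6]: 55
[2:7]: 62
[3:8]: 69

Max: 69 at [3:8]


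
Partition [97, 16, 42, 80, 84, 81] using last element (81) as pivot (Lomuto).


Pivot: 81
  16 <= 81: swap -> [16, 97, 42, 80, 84, 81]
  42 <= 81: swap -> [16, 42, 97, 80, 84, 81]
  80 <= 81: swap -> [16, 42, 80, 97, 84, 81]
Place pivot at 3: [16, 42, 80, 81, 84, 97]

Partitioned: [16, 42, 80, 81, 84, 97]


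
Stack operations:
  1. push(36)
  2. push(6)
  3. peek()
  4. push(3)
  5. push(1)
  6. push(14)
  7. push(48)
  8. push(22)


push(36) -> [36]
push(6) -> [36, 6]
peek()->6
push(3) -> [36, 6, 3]
push(1) -> [36, 6, 3, 1]
push(14) -> [36, 6, 3, 1, 14]
push(48) -> [36, 6, 3, 1, 14, 48]
push(22) -> [36, 6, 3, 1, 14, 48, 22]

Final stack: [36, 6, 3, 1, 14, 48, 22]


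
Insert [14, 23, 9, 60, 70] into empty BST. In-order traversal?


Insert 14: root
Insert 23: R from 14
Insert 9: L from 14
Insert 60: R from 14 -> R from 23
Insert 70: R from 14 -> R from 23 -> R from 60

In-order: [9, 14, 23, 60, 70]


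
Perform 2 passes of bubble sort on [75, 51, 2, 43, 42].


Initial: [75, 51, 2, 43, 42]
Pass 1: [51, 2, 43, 42, 75] (4 swaps)
Pass 2: [2, 43, 42, 51, 75] (3 swaps)

After 2 passes: [2, 43, 42, 51, 75]


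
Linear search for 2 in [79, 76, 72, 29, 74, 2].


i=0: 79!=2
i=1: 76!=2
i=2: 72!=2
i=3: 29!=2
i=4: 74!=2
i=5: 2==2 found!

Found at 5, 6 comps


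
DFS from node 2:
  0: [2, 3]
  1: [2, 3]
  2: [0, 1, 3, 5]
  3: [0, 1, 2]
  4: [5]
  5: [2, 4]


Visit 2, push [5, 3, 1, 0]
Visit 0, push [3]
Visit 3, push [1]
Visit 1, push []
Visit 5, push [4]
Visit 4, push []

DFS order: [2, 0, 3, 1, 5, 4]


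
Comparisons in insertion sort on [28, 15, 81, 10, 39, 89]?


Algorithm: insertion sort
Input: [28, 15, 81, 10, 39, 89]
Sorted: [10, 15, 28, 39, 81, 89]

8


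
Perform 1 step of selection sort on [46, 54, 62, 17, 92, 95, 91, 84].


Initial: [46, 54, 62, 17, 92, 95, 91, 84]
Step 1: min=17 at 3
  Swap: [17, 54, 62, 46, 92, 95, 91, 84]

After 1 step: [17, 54, 62, 46, 92, 95, 91, 84]


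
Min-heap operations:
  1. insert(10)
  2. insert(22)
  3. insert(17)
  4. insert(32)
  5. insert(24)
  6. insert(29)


insert(10) -> [10]
insert(22) -> [10, 22]
insert(17) -> [10, 22, 17]
insert(32) -> [10, 22, 17, 32]
insert(24) -> [10, 22, 17, 32, 24]
insert(29) -> [10, 22, 17, 32, 24, 29]

Final heap: [10, 22, 17, 32, 24, 29]


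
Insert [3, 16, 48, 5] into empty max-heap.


Insert 3: [3]
Insert 16: [16, 3]
Insert 48: [48, 3, 16]
Insert 5: [48, 5, 16, 3]

Final heap: [48, 5, 16, 3]


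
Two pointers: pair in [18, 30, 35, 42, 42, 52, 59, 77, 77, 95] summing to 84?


lo=0(18)+hi=9(95)=113
lo=0(18)+hi=8(77)=95
lo=0(18)+hi=7(77)=95
lo=0(18)+hi=6(59)=77
lo=1(30)+hi=6(59)=89
lo=1(30)+hi=5(52)=82
lo=2(35)+hi=5(52)=87
lo=2(35)+hi=4(42)=77
lo=3(42)+hi=4(42)=84

Yes: 42+42=84


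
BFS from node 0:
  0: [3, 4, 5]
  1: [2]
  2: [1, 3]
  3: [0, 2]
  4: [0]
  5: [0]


Visit 0, enqueue [3, 4, 5]
Visit 3, enqueue [2]
Visit 4, enqueue []
Visit 5, enqueue []
Visit 2, enqueue [1]
Visit 1, enqueue []

BFS order: [0, 3, 4, 5, 2, 1]


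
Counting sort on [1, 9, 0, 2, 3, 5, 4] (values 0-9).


Input: [1, 9, 0, 2, 3, 5, 4]
Counts: [1, 1, 1, 1, 1, 1, 0, 0, 0, 1]

Sorted: [0, 1, 2, 3, 4, 5, 9]


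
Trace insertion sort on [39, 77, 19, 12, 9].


Initial: [39, 77, 19, 12, 9]
Insert 77: [39, 77, 19, 12, 9]
Insert 19: [19, 39, 77, 12, 9]
Insert 12: [12, 19, 39, 77, 9]
Insert 9: [9, 12, 19, 39, 77]

Sorted: [9, 12, 19, 39, 77]


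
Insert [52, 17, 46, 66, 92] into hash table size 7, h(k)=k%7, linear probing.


Insert 52: h=3 -> slot 3
Insert 17: h=3, 1 probes -> slot 4
Insert 46: h=4, 1 probes -> slot 5
Insert 66: h=3, 3 probes -> slot 6
Insert 92: h=1 -> slot 1

Table: [None, 92, None, 52, 17, 46, 66]


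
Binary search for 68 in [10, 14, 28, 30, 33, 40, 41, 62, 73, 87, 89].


Step 1: lo=0, hi=10, mid=5, val=40
Step 2: lo=6, hi=10, mid=8, val=73
Step 3: lo=6, hi=7, mid=6, val=41
Step 4: lo=7, hi=7, mid=7, val=62

Not found


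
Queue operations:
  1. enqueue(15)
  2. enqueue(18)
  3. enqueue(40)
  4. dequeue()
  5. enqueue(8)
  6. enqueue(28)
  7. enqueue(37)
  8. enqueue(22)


enqueue(15) -> [15]
enqueue(18) -> [15, 18]
enqueue(40) -> [15, 18, 40]
dequeue()->15, [18, 40]
enqueue(8) -> [18, 40, 8]
enqueue(28) -> [18, 40, 8, 28]
enqueue(37) -> [18, 40, 8, 28, 37]
enqueue(22) -> [18, 40, 8, 28, 37, 22]

Final queue: [18, 40, 8, 28, 37, 22]


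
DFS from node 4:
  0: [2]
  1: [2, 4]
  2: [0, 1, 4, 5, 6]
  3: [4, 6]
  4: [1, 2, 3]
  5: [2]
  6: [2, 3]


Visit 4, push [3, 2, 1]
Visit 1, push [2]
Visit 2, push [6, 5, 0]
Visit 0, push []
Visit 5, push []
Visit 6, push [3]
Visit 3, push []

DFS order: [4, 1, 2, 0, 5, 6, 3]


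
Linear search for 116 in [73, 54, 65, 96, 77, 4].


i=0: 73!=116
i=1: 54!=116
i=2: 65!=116
i=3: 96!=116
i=4: 77!=116
i=5: 4!=116

Not found, 6 comps


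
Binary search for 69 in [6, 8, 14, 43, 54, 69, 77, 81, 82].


Step 1: lo=0, hi=8, mid=4, val=54
Step 2: lo=5, hi=8, mid=6, val=77
Step 3: lo=5, hi=5, mid=5, val=69

Found at index 5


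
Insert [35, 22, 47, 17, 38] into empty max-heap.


Insert 35: [35]
Insert 22: [35, 22]
Insert 47: [47, 22, 35]
Insert 17: [47, 22, 35, 17]
Insert 38: [47, 38, 35, 17, 22]

Final heap: [47, 38, 35, 17, 22]


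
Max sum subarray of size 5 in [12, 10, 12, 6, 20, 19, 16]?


[0:5]: 60
[1:6]: 67
[2:7]: 73

Max: 73 at [2:7]


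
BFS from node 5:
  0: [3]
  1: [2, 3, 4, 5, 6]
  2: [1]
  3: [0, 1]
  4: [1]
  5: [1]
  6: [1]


Visit 5, enqueue [1]
Visit 1, enqueue [2, 3, 4, 6]
Visit 2, enqueue []
Visit 3, enqueue [0]
Visit 4, enqueue []
Visit 6, enqueue []
Visit 0, enqueue []

BFS order: [5, 1, 2, 3, 4, 6, 0]


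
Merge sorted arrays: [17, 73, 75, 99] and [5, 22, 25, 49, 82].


Take 5 from B
Take 17 from A
Take 22 from B
Take 25 from B
Take 49 from B
Take 73 from A
Take 75 from A
Take 82 from B

Merged: [5, 17, 22, 25, 49, 73, 75, 82, 99]


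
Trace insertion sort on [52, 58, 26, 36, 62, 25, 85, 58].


Initial: [52, 58, 26, 36, 62, 25, 85, 58]
Insert 58: [52, 58, 26, 36, 62, 25, 85, 58]
Insert 26: [26, 52, 58, 36, 62, 25, 85, 58]
Insert 36: [26, 36, 52, 58, 62, 25, 85, 58]
Insert 62: [26, 36, 52, 58, 62, 25, 85, 58]
Insert 25: [25, 26, 36, 52, 58, 62, 85, 58]
Insert 85: [25, 26, 36, 52, 58, 62, 85, 58]
Insert 58: [25, 26, 36, 52, 58, 58, 62, 85]

Sorted: [25, 26, 36, 52, 58, 58, 62, 85]


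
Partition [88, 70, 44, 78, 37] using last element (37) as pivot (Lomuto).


Pivot: 37
Place pivot at 0: [37, 70, 44, 78, 88]

Partitioned: [37, 70, 44, 78, 88]


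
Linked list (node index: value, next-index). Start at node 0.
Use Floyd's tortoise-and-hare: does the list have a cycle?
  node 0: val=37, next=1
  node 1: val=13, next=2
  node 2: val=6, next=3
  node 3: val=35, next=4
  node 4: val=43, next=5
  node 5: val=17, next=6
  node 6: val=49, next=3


Floyd's tortoise (slow, +1) and hare (fast, +2):
  init: slow=0, fast=0
  step 1: slow=1, fast=2
  step 2: slow=2, fast=4
  step 3: slow=3, fast=6
  step 4: slow=4, fast=4
  slow == fast at node 4: cycle detected

Cycle: yes


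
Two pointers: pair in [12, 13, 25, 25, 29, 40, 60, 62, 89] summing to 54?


lo=0(12)+hi=8(89)=101
lo=0(12)+hi=7(62)=74
lo=0(12)+hi=6(60)=72
lo=0(12)+hi=5(40)=52
lo=1(13)+hi=5(40)=53
lo=2(25)+hi=5(40)=65
lo=2(25)+hi=4(29)=54

Yes: 25+29=54


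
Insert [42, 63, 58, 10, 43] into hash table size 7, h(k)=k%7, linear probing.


Insert 42: h=0 -> slot 0
Insert 63: h=0, 1 probes -> slot 1
Insert 58: h=2 -> slot 2
Insert 10: h=3 -> slot 3
Insert 43: h=1, 3 probes -> slot 4

Table: [42, 63, 58, 10, 43, None, None]


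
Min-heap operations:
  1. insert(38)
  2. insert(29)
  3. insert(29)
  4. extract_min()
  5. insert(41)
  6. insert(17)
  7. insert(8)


insert(38) -> [38]
insert(29) -> [29, 38]
insert(29) -> [29, 38, 29]
extract_min()->29, [29, 38]
insert(41) -> [29, 38, 41]
insert(17) -> [17, 29, 41, 38]
insert(8) -> [8, 17, 41, 38, 29]

Final heap: [8, 17, 41, 38, 29]


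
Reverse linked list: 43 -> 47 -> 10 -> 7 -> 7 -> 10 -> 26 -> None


Step 1: curr=43, set curr.next=prev(None) | reversed so far: 43
Step 2: curr=47, set curr.next=prev(43) | reversed so far: 47 -> 43
Step 3: curr=10, set curr.next=prev(47) | reversed so far: 10 -> 47 -> 43
Step 4: curr=7, set curr.next=prev(10) | reversed so far: 7 -> 10 -> 47 -> 43
Step 5: curr=7, set curr.next=prev(7) | reversed so far: 7 -> 7 -> 10 -> 47 -> 43
Step 6: curr=10, set curr.next=prev(7) | reversed so far: 10 -> 7 -> 7 -> 10 -> 47 -> 43
Step 7: curr=26, set curr.next=prev(10) | reversed so far: 26 -> 10 -> 7 -> 7 -> 10 -> 47 -> 43

26 -> 10 -> 7 -> 7 -> 10 -> 47 -> 43 -> None


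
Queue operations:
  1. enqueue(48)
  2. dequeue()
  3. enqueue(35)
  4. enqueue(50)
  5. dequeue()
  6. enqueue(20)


enqueue(48) -> [48]
dequeue()->48, []
enqueue(35) -> [35]
enqueue(50) -> [35, 50]
dequeue()->35, [50]
enqueue(20) -> [50, 20]

Final queue: [50, 20]


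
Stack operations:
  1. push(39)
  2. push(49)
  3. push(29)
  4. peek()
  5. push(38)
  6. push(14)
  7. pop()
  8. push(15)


push(39) -> [39]
push(49) -> [39, 49]
push(29) -> [39, 49, 29]
peek()->29
push(38) -> [39, 49, 29, 38]
push(14) -> [39, 49, 29, 38, 14]
pop()->14, [39, 49, 29, 38]
push(15) -> [39, 49, 29, 38, 15]

Final stack: [39, 49, 29, 38, 15]


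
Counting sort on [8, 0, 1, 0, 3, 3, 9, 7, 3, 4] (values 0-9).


Input: [8, 0, 1, 0, 3, 3, 9, 7, 3, 4]
Counts: [2, 1, 0, 3, 1, 0, 0, 1, 1, 1]

Sorted: [0, 0, 1, 3, 3, 3, 4, 7, 8, 9]


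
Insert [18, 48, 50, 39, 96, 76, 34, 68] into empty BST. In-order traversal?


Insert 18: root
Insert 48: R from 18
Insert 50: R from 18 -> R from 48
Insert 39: R from 18 -> L from 48
Insert 96: R from 18 -> R from 48 -> R from 50
Insert 76: R from 18 -> R from 48 -> R from 50 -> L from 96
Insert 34: R from 18 -> L from 48 -> L from 39
Insert 68: R from 18 -> R from 48 -> R from 50 -> L from 96 -> L from 76

In-order: [18, 34, 39, 48, 50, 68, 76, 96]


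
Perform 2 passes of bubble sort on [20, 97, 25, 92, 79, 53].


Initial: [20, 97, 25, 92, 79, 53]
Pass 1: [20, 25, 92, 79, 53, 97] (4 swaps)
Pass 2: [20, 25, 79, 53, 92, 97] (2 swaps)

After 2 passes: [20, 25, 79, 53, 92, 97]


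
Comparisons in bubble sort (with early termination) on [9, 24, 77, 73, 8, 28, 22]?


Algorithm: bubble sort (with early termination)
Input: [9, 24, 77, 73, 8, 28, 22]
Sorted: [8, 9, 22, 24, 28, 73, 77]

20


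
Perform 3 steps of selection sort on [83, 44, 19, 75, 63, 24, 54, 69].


Initial: [83, 44, 19, 75, 63, 24, 54, 69]
Step 1: min=19 at 2
  Swap: [19, 44, 83, 75, 63, 24, 54, 69]
Step 2: min=24 at 5
  Swap: [19, 24, 83, 75, 63, 44, 54, 69]
Step 3: min=44 at 5
  Swap: [19, 24, 44, 75, 63, 83, 54, 69]

After 3 steps: [19, 24, 44, 75, 63, 83, 54, 69]


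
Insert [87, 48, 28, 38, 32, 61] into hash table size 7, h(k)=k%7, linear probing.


Insert 87: h=3 -> slot 3
Insert 48: h=6 -> slot 6
Insert 28: h=0 -> slot 0
Insert 38: h=3, 1 probes -> slot 4
Insert 32: h=4, 1 probes -> slot 5
Insert 61: h=5, 3 probes -> slot 1

Table: [28, 61, None, 87, 38, 32, 48]


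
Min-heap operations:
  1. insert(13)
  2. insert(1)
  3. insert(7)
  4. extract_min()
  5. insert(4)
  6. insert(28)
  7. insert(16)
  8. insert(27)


insert(13) -> [13]
insert(1) -> [1, 13]
insert(7) -> [1, 13, 7]
extract_min()->1, [7, 13]
insert(4) -> [4, 13, 7]
insert(28) -> [4, 13, 7, 28]
insert(16) -> [4, 13, 7, 28, 16]
insert(27) -> [4, 13, 7, 28, 16, 27]

Final heap: [4, 13, 7, 28, 16, 27]


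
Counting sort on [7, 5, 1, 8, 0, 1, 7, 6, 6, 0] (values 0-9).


Input: [7, 5, 1, 8, 0, 1, 7, 6, 6, 0]
Counts: [2, 2, 0, 0, 0, 1, 2, 2, 1, 0]

Sorted: [0, 0, 1, 1, 5, 6, 6, 7, 7, 8]


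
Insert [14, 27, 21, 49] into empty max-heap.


Insert 14: [14]
Insert 27: [27, 14]
Insert 21: [27, 14, 21]
Insert 49: [49, 27, 21, 14]

Final heap: [49, 27, 21, 14]


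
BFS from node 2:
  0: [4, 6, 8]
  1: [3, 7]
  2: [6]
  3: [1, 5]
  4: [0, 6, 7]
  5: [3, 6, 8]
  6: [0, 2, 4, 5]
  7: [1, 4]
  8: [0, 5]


Visit 2, enqueue [6]
Visit 6, enqueue [0, 4, 5]
Visit 0, enqueue [8]
Visit 4, enqueue [7]
Visit 5, enqueue [3]
Visit 8, enqueue []
Visit 7, enqueue [1]
Visit 3, enqueue []
Visit 1, enqueue []

BFS order: [2, 6, 0, 4, 5, 8, 7, 3, 1]


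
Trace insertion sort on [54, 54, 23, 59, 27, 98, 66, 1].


Initial: [54, 54, 23, 59, 27, 98, 66, 1]
Insert 54: [54, 54, 23, 59, 27, 98, 66, 1]
Insert 23: [23, 54, 54, 59, 27, 98, 66, 1]
Insert 59: [23, 54, 54, 59, 27, 98, 66, 1]
Insert 27: [23, 27, 54, 54, 59, 98, 66, 1]
Insert 98: [23, 27, 54, 54, 59, 98, 66, 1]
Insert 66: [23, 27, 54, 54, 59, 66, 98, 1]
Insert 1: [1, 23, 27, 54, 54, 59, 66, 98]

Sorted: [1, 23, 27, 54, 54, 59, 66, 98]


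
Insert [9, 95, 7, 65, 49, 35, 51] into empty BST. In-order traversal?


Insert 9: root
Insert 95: R from 9
Insert 7: L from 9
Insert 65: R from 9 -> L from 95
Insert 49: R from 9 -> L from 95 -> L from 65
Insert 35: R from 9 -> L from 95 -> L from 65 -> L from 49
Insert 51: R from 9 -> L from 95 -> L from 65 -> R from 49

In-order: [7, 9, 35, 49, 51, 65, 95]


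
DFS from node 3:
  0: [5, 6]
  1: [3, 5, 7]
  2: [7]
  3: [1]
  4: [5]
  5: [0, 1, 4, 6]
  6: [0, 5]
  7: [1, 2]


Visit 3, push [1]
Visit 1, push [7, 5]
Visit 5, push [6, 4, 0]
Visit 0, push [6]
Visit 6, push []
Visit 4, push []
Visit 7, push [2]
Visit 2, push []

DFS order: [3, 1, 5, 0, 6, 4, 7, 2]


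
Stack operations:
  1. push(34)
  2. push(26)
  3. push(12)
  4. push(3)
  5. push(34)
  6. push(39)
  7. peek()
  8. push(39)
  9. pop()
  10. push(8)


push(34) -> [34]
push(26) -> [34, 26]
push(12) -> [34, 26, 12]
push(3) -> [34, 26, 12, 3]
push(34) -> [34, 26, 12, 3, 34]
push(39) -> [34, 26, 12, 3, 34, 39]
peek()->39
push(39) -> [34, 26, 12, 3, 34, 39, 39]
pop()->39, [34, 26, 12, 3, 34, 39]
push(8) -> [34, 26, 12, 3, 34, 39, 8]

Final stack: [34, 26, 12, 3, 34, 39, 8]


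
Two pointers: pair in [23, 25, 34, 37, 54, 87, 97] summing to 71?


lo=0(23)+hi=6(97)=120
lo=0(23)+hi=5(87)=110
lo=0(23)+hi=4(54)=77
lo=0(23)+hi=3(37)=60
lo=1(25)+hi=3(37)=62
lo=2(34)+hi=3(37)=71

Yes: 34+37=71
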